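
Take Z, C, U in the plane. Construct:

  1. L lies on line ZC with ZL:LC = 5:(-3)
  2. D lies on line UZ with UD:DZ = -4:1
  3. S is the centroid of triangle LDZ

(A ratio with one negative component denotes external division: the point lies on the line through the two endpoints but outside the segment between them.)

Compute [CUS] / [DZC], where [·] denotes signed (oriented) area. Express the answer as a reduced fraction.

Assign Z = (0, 0), C = (1, 0), U = (0, 1) — the answer is frame-independent, so this choice is without loss of generality.
1. L lies on line ZC with ZL:LC = 5:(-3) ⇒ L = (5/2, 0)
2. D lies on line UZ with UD:DZ = -4:1 ⇒ D = (0, -1/3)
3. S is the centroid of triangle LDZ ⇒ S = (5/6, -1/9)
2·[CUS] = 5/18, 2·[DZC] = -1/3
[CUS]:[DZC] = 5/18:-1/3 = -5/6

[CUS]:[DZC] = -5/6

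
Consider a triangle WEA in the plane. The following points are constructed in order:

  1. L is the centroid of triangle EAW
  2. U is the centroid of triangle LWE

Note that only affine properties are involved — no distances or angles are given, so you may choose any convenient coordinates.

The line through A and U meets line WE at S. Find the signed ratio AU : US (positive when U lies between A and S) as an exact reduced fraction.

Set W = (0, 0), E = (1, 0), A = (0, 1); any affine frame gives the same invariant.
1. L is the centroid of triangle EAW ⇒ L = (1/3, 1/3)
2. U is the centroid of triangle LWE ⇒ U = (4/9, 1/9)
line AU meets WE at S = (1/2, 0)
U = A + t·(S−A) with t = 8/9, so AU:US = 8/9:1/9

AU:US = 8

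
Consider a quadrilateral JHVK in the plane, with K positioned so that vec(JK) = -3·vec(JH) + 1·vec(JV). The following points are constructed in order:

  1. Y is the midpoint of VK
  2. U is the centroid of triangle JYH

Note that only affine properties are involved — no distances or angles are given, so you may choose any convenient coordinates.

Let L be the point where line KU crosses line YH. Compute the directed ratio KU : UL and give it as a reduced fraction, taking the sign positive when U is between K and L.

Set J = (0, 0), H = (1, 0), V = (0, 1), K = (-3, 1); any affine frame gives the same invariant.
1. Y is the midpoint of VK ⇒ Y = (-3/2, 1)
2. U is the centroid of triangle JYH ⇒ U = (-1/6, 1/3)
line KU meets YH at L = (9/14, 1/7)
U = K + t·(L−K) with t = 7/9, so KU:UL = 7/9:2/9

KU:UL = 7/2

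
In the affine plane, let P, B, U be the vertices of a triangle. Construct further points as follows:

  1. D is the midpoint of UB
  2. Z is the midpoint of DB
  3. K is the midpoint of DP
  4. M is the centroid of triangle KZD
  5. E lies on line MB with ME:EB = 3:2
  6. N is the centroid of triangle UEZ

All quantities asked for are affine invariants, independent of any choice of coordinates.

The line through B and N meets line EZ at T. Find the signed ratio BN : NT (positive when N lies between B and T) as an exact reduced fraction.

Assign P = (0, 0), B = (1, 0), U = (0, 1) — the answer is frame-independent, so this choice is without loss of generality.
1. D is the midpoint of UB ⇒ D = (1/2, 1/2)
2. Z is the midpoint of DB ⇒ Z = (3/4, 1/4)
3. K is the midpoint of DP ⇒ K = (1/4, 1/4)
4. M is the centroid of triangle KZD ⇒ M = (1/2, 1/3)
5. E lies on line MB with ME:EB = 3:2 ⇒ E = (4/5, 2/15)
6. N is the centroid of triangle UEZ ⇒ N = (31/60, 83/180)
line BN meets EZ at T = (91/120, 83/360)
N = B + t·(T−B) with t = 2, so BN:NT = 2:-1

BN:NT = -2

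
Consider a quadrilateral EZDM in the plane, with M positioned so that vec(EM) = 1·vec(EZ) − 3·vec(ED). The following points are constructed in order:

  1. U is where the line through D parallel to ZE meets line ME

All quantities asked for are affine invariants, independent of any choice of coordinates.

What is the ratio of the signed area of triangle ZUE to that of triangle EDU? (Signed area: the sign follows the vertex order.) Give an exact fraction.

[ZUE]:[EDU] = 3

Work in coordinates with E = (0, 0), Z = (1, 0), D = (0, 1), M = (1, -3).
1. U is where the line through D parallel to ZE meets line ME ⇒ U = (-1/3, 1)
2·[ZUE] = 1, 2·[EDU] = 1/3
[ZUE]:[EDU] = 1:1/3 = 3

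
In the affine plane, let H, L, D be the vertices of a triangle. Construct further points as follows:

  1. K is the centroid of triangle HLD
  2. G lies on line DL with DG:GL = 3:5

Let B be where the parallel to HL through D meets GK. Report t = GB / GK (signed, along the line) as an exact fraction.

Choose coordinates H = (0, 0), L = (1, 0), D = (0, 1).
1. K is the centroid of triangle HLD ⇒ K = (1/3, 1/3)
2. G lies on line DL with DG:GL = 3:5 ⇒ G = (3/8, 5/8)
through D parallel to HL: direction (1, 0); meets GK at B = (3/7, 1)
B = G + t·(K−G) with t = -9/7

t = -9/7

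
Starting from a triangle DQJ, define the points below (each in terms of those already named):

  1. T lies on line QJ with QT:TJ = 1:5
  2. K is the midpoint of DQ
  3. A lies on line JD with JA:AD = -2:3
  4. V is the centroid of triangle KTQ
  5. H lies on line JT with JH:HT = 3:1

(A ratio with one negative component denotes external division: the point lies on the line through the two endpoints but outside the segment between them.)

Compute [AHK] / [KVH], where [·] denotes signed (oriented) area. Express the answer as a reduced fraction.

[AHK]:[KVH] = -81/14

Assign D = (0, 0), Q = (1, 0), J = (0, 1) — the answer is frame-independent, so this choice is without loss of generality.
1. T lies on line QJ with QT:TJ = 1:5 ⇒ T = (5/6, 1/6)
2. K is the midpoint of DQ ⇒ K = (1/2, 0)
3. A lies on line JD with JA:AD = -2:3 ⇒ A = (0, 3)
4. V is the centroid of triangle KTQ ⇒ V = (7/9, 1/18)
5. H lies on line JT with JH:HT = 3:1 ⇒ H = (5/8, 3/8)
2·[AHK] = -9/16, 2·[KVH] = 7/72
[AHK]:[KVH] = -9/16:7/72 = -81/14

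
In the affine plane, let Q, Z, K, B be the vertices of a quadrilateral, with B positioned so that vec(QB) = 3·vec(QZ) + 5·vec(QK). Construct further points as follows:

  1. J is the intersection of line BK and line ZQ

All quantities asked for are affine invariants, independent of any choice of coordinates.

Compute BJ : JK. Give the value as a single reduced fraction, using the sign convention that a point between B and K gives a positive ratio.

Choose coordinates Q = (0, 0), Z = (1, 0), K = (0, 1), B = (3, 5).
1. J is the intersection of line BK and line ZQ ⇒ J = (-3/4, 0)
J = B + t·(K−B) with t = 5/4, so BJ:JK = t:(1−t) = 5/4:-1/4

BJ:JK = -5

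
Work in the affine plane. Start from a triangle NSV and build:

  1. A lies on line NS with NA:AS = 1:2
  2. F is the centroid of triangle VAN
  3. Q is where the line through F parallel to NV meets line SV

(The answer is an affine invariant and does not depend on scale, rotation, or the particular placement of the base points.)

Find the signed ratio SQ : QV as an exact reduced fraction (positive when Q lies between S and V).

SQ:QV = 8

Set N = (0, 0), S = (1, 0), V = (0, 1); any affine frame gives the same invariant.
1. A lies on line NS with NA:AS = 1:2 ⇒ A = (1/3, 0)
2. F is the centroid of triangle VAN ⇒ F = (1/9, 1/3)
3. Q is where the line through F parallel to NV meets line SV ⇒ Q = (1/9, 8/9)
Q = S + t·(V−S) with t = 8/9, so SQ:QV = t:(1−t) = 8/9:1/9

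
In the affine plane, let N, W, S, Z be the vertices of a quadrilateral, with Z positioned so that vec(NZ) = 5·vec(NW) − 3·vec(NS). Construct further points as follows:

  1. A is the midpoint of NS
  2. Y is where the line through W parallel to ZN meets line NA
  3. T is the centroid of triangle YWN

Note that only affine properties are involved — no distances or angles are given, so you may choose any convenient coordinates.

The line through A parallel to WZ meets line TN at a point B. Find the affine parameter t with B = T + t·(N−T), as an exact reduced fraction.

Choose coordinates N = (0, 0), W = (1, 0), S = (0, 1), Z = (5, -3).
1. A is the midpoint of NS ⇒ A = (0, 1/2)
2. Y is where the line through W parallel to ZN meets line NA ⇒ Y = (0, 3/5)
3. T is the centroid of triangle YWN ⇒ T = (1/3, 1/5)
through A parallel to WZ: direction (4, -3); meets TN at B = (10/27, 2/9)
B = T + t·(N−T) with t = -1/9

t = -1/9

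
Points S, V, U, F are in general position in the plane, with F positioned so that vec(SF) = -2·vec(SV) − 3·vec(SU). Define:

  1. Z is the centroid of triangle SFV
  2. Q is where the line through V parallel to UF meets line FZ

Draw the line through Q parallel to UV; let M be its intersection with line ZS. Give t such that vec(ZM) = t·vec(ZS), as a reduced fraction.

t = 55/16

Choose coordinates S = (0, 0), V = (1, 0), U = (0, 1), F = (-2, -3).
1. Z is the centroid of triangle SFV ⇒ Z = (-1/3, -1)
2. Q is where the line through V parallel to UF meets line FZ ⇒ Q = (7/4, 3/2)
through Q parallel to UV: direction (1, -1); meets ZS at M = (13/16, 39/16)
M = Z + t·(S−Z) with t = 55/16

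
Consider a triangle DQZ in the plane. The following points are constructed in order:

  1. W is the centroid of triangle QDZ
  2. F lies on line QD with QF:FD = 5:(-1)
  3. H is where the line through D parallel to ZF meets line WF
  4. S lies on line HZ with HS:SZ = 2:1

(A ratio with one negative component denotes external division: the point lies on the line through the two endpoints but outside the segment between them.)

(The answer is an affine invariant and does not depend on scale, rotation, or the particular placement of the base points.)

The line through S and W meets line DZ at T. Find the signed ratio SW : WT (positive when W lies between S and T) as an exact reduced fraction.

SW:WT = -23/24

Choose coordinates D = (0, 0), Q = (1, 0), Z = (0, 1).
1. W is the centroid of triangle QDZ ⇒ W = (1/3, 1/3)
2. F lies on line QD with QF:FD = 5:(-1) ⇒ F = (-1/4, 0)
3. H is where the line through D parallel to ZF meets line WF ⇒ H = (1/24, 1/6)
4. S lies on line HZ with HS:SZ = 2:1 ⇒ S = (1/72, 13/18)
line SW meets DZ at T = (0, 17/23)
W = S + t·(T−S) with t = -23, so SW:WT = -23:24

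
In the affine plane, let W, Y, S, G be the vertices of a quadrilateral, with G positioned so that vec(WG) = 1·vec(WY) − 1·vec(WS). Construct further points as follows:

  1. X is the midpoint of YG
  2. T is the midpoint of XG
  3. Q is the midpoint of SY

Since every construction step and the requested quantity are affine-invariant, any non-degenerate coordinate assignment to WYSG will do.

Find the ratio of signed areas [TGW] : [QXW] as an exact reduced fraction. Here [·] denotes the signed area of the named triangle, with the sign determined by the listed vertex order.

[TGW]:[QXW] = 1/3

Assign W = (0, 0), Y = (1, 0), S = (0, 1), G = (1, -1) — the answer is frame-independent, so this choice is without loss of generality.
1. X is the midpoint of YG ⇒ X = (1, -1/2)
2. T is the midpoint of XG ⇒ T = (1, -3/4)
3. Q is the midpoint of SY ⇒ Q = (1/2, 1/2)
2·[TGW] = -1/4, 2·[QXW] = -3/4
[TGW]:[QXW] = -1/4:-3/4 = 1/3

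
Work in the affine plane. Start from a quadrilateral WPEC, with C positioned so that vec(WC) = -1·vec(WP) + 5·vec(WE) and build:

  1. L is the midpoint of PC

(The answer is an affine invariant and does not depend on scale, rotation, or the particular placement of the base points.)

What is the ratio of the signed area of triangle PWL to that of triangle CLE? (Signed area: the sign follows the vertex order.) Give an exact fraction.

Assign W = (0, 0), P = (1, 0), E = (0, 1), C = (-1, 5) — the answer is frame-independent, so this choice is without loss of generality.
1. L is the midpoint of PC ⇒ L = (0, 5/2)
2·[PWL] = -5/2, 2·[CLE] = -3/2
[PWL]:[CLE] = -5/2:-3/2 = 5/3

[PWL]:[CLE] = 5/3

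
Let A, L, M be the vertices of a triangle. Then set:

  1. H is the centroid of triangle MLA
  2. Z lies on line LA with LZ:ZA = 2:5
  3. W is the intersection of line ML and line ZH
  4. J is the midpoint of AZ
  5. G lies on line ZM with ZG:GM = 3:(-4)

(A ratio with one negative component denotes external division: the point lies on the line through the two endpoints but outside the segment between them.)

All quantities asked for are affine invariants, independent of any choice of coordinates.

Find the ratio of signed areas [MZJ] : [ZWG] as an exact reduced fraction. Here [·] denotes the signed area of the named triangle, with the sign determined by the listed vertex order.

[MZJ]:[ZWG] = 5/36

Assign A = (0, 0), L = (1, 0), M = (0, 1) — the answer is frame-independent, so this choice is without loss of generality.
1. H is the centroid of triangle MLA ⇒ H = (1/3, 1/3)
2. Z lies on line LA with LZ:ZA = 2:5 ⇒ Z = (5/7, 0)
3. W is the intersection of line ML and line ZH ⇒ W = (3, -2)
4. J is the midpoint of AZ ⇒ J = (5/14, 0)
5. G lies on line ZM with ZG:GM = 3:(-4) ⇒ G = (20/7, -3)
2·[MZJ] = -5/14, 2·[ZWG] = -18/7
[MZJ]:[ZWG] = -5/14:-18/7 = 5/36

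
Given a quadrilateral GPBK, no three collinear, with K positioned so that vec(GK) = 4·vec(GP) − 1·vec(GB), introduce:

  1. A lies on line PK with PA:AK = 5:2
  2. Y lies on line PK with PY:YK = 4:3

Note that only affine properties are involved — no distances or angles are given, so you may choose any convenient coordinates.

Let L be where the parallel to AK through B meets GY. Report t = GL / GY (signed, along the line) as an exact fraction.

Assign G = (0, 0), P = (1, 0), B = (0, 1), K = (4, -1) — the answer is frame-independent, so this choice is without loss of generality.
1. A lies on line PK with PA:AK = 5:2 ⇒ A = (22/7, -5/7)
2. Y lies on line PK with PY:YK = 4:3 ⇒ Y = (19/7, -4/7)
through B parallel to AK: direction (6/7, -2/7); meets GY at L = (57/7, -12/7)
L = G + t·(Y−G) with t = 3

t = 3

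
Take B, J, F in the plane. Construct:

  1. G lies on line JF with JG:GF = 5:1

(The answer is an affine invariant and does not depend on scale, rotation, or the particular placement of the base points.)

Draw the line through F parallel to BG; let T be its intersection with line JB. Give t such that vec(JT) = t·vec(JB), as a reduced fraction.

t = 6/5

Work in coordinates with B = (0, 0), J = (1, 0), F = (0, 1).
1. G lies on line JF with JG:GF = 5:1 ⇒ G = (1/6, 5/6)
through F parallel to BG: direction (1/6, 5/6); meets JB at T = (-1/5, 0)
T = J + t·(B−J) with t = 6/5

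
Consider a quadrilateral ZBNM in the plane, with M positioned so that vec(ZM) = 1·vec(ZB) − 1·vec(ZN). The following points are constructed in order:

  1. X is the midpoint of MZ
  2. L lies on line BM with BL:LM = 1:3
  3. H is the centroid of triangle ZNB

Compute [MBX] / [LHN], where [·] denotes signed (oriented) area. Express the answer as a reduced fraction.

Choose coordinates Z = (0, 0), B = (1, 0), N = (0, 1), M = (1, -1).
1. X is the midpoint of MZ ⇒ X = (1/2, -1/2)
2. L lies on line BM with BL:LM = 1:3 ⇒ L = (1, -1/4)
3. H is the centroid of triangle ZNB ⇒ H = (1/3, 1/3)
2·[MBX] = 1/2, 2·[LHN] = -1/4
[MBX]:[LHN] = 1/2:-1/4 = -2

[MBX]:[LHN] = -2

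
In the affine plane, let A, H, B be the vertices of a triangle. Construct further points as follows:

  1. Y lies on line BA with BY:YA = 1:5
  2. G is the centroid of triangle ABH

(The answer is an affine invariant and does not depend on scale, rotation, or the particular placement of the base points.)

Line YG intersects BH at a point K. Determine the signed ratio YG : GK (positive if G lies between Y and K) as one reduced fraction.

Choose coordinates A = (0, 0), H = (1, 0), B = (0, 1).
1. Y lies on line BA with BY:YA = 1:5 ⇒ Y = (0, 5/6)
2. G is the centroid of triangle ABH ⇒ G = (1/3, 1/3)
line YG meets BH at K = (-1/3, 4/3)
G = Y + t·(K−Y) with t = -1, so YG:GK = -1:2

YG:GK = -1/2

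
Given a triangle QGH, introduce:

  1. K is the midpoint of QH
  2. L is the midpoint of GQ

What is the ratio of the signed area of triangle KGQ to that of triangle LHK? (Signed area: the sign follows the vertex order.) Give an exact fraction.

Set Q = (0, 0), G = (1, 0), H = (0, 1); any affine frame gives the same invariant.
1. K is the midpoint of QH ⇒ K = (0, 1/2)
2. L is the midpoint of GQ ⇒ L = (1/2, 0)
2·[KGQ] = -1/2, 2·[LHK] = 1/4
[KGQ]:[LHK] = -1/2:1/4 = -2

[KGQ]:[LHK] = -2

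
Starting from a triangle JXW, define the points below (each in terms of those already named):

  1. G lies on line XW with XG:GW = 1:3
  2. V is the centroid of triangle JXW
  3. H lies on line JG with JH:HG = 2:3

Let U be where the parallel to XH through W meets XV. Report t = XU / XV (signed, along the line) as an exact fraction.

Work in coordinates with J = (0, 0), X = (1, 0), W = (0, 1).
1. G lies on line XW with XG:GW = 1:3 ⇒ G = (3/4, 1/4)
2. V is the centroid of triangle JXW ⇒ V = (1/3, 1/3)
3. H lies on line JG with JH:HG = 2:3 ⇒ H = (3/10, 1/10)
through W parallel to XH: direction (-7/10, 1/10); meets XV at U = (-7/5, 6/5)
U = X + t·(V−X) with t = 18/5

t = 18/5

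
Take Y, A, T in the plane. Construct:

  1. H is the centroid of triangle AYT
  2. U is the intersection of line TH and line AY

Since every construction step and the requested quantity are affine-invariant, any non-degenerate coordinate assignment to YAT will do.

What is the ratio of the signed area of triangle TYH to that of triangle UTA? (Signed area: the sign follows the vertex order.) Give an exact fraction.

Assign Y = (0, 0), A = (1, 0), T = (0, 1) — the answer is frame-independent, so this choice is without loss of generality.
1. H is the centroid of triangle AYT ⇒ H = (1/3, 1/3)
2. U is the intersection of line TH and line AY ⇒ U = (1/2, 0)
2·[TYH] = 1/3, 2·[UTA] = -1/2
[TYH]:[UTA] = 1/3:-1/2 = -2/3

[TYH]:[UTA] = -2/3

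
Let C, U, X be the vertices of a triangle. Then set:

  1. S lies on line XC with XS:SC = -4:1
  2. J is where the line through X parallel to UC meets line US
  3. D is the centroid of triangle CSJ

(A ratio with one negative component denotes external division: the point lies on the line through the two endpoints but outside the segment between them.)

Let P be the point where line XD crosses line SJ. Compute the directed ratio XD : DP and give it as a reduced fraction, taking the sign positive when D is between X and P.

Choose coordinates C = (0, 0), U = (1, 0), X = (0, 1).
1. S lies on line XC with XS:SC = -4:1 ⇒ S = (0, -1/3)
2. J is where the line through X parallel to UC meets line US ⇒ J = (4, 1)
3. D is the centroid of triangle CSJ ⇒ D = (4/3, 2/9)
line XD meets SJ at P = (16/11, 5/33)
D = X + t·(P−X) with t = 11/12, so XD:DP = 11/12:1/12

XD:DP = 11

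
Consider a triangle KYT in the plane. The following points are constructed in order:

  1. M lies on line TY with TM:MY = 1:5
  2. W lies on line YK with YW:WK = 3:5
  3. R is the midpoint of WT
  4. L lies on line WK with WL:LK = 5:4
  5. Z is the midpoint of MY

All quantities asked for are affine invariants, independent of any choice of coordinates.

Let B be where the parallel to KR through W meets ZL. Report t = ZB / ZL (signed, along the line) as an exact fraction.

Work in coordinates with K = (0, 0), Y = (1, 0), T = (0, 1).
1. M lies on line TY with TM:MY = 1:5 ⇒ M = (1/6, 5/6)
2. W lies on line YK with YW:WK = 3:5 ⇒ W = (5/8, 0)
3. R is the midpoint of WT ⇒ R = (5/16, 1/2)
4. L lies on line WK with WL:LK = 5:4 ⇒ L = (5/18, 0)
5. Z is the midpoint of MY ⇒ Z = (7/12, 5/12)
through W parallel to KR: direction (5/16, 1/2); meets ZL at B = (205/78, 125/39)
B = Z + t·(L−Z) with t = -87/13

t = -87/13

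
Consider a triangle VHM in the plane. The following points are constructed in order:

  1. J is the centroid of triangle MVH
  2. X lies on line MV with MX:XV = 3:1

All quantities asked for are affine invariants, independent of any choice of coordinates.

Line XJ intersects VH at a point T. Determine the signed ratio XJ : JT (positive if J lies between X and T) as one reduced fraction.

Set V = (0, 0), H = (1, 0), M = (0, 1); any affine frame gives the same invariant.
1. J is the centroid of triangle MVH ⇒ J = (1/3, 1/3)
2. X lies on line MV with MX:XV = 3:1 ⇒ X = (0, 1/4)
line XJ meets VH at T = (-1, 0)
J = X + t·(T−X) with t = -1/3, so XJ:JT = -1/3:4/3

XJ:JT = -1/4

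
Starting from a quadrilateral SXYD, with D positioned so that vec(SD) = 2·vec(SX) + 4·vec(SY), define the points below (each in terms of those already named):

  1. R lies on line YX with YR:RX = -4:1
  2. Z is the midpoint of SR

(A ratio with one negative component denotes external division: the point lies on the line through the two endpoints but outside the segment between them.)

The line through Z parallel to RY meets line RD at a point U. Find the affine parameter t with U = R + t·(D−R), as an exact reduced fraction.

t = -1/10

Assign S = (0, 0), X = (1, 0), Y = (0, 1), D = (2, 4) — the answer is frame-independent, so this choice is without loss of generality.
1. R lies on line YX with YR:RX = -4:1 ⇒ R = (4/3, -1/3)
2. Z is the midpoint of SR ⇒ Z = (2/3, -1/6)
through Z parallel to RY: direction (-4/3, 4/3); meets RD at U = (19/15, -23/30)
U = R + t·(D−R) with t = -1/10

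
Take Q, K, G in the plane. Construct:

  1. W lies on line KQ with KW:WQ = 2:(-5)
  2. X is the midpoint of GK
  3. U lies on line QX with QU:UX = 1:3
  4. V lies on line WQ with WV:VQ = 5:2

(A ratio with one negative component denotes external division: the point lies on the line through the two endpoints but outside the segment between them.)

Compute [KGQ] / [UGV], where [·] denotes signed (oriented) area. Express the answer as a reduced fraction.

[KGQ]:[UGV] = -24/7

Work in coordinates with Q = (0, 0), K = (1, 0), G = (0, 1).
1. W lies on line KQ with KW:WQ = 2:(-5) ⇒ W = (5/3, 0)
2. X is the midpoint of GK ⇒ X = (1/2, 1/2)
3. U lies on line QX with QU:UX = 1:3 ⇒ U = (1/8, 1/8)
4. V lies on line WQ with WV:VQ = 5:2 ⇒ V = (10/21, 0)
2·[KGQ] = 1, 2·[UGV] = -7/24
[KGQ]:[UGV] = 1:-7/24 = -24/7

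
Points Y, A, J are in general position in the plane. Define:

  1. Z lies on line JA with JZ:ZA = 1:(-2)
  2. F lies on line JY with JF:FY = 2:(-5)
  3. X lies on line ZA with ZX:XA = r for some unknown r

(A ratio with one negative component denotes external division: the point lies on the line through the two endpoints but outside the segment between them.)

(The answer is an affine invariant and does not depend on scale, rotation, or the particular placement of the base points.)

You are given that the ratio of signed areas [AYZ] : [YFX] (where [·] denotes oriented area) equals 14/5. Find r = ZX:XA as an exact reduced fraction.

Assign Y = (0, 0), A = (1, 0), J = (0, 1) — the answer is frame-independent, so this choice is without loss of generality.
1. Z lies on line JA with JZ:ZA = 1:(-2) ⇒ Z = (-1, 2)
2. F lies on line JY with JF:FY = 2:(-5) ⇒ F = (0, 5/3)
3. With ZX:XA = r, write λ = r/(r+1) so X = Z + λ·(A−Z); X is affine-linear in λ
Every point depending on X is an affine combination of X and λ-independent points, so each such coordinate is linear in λ; the λ² term in each signed area is a multiple of (A−Z)×(A−Z) = 0, so 2·[AYZ] and 2·[YFX] are each linear in λ. Evaluating at λ=0 and λ=1:
  2·[AYZ] = -2,   2·[YFX] = -10/3·λ + 5/3
So [AYZ]:[YFX] = (-2) / (-10/3·λ + 5/3). Setting this equal to 14/5:
  -2 = 14/5·(-10/3·λ + 5/3)  ⇒  λ = 5/7
Then r = λ/(1−λ) = (5/7)/(2/7) = 5/2. Check: with r = 5/2, X = (3/7, 4/7) and [AYZ]:[YFX] = 14/5 as required.

r = 5/2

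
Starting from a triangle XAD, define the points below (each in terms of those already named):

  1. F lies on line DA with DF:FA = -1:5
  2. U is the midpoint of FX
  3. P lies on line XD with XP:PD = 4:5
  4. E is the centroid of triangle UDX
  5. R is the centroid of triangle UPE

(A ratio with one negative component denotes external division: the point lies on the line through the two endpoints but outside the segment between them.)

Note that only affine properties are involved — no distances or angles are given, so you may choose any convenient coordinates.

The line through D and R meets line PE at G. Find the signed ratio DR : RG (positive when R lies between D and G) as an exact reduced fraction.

DR:RG = -16

Choose coordinates X = (0, 0), A = (1, 0), D = (0, 1).
1. F lies on line DA with DF:FA = -1:5 ⇒ F = (-1/4, 5/4)
2. U is the midpoint of FX ⇒ U = (-1/8, 5/8)
3. P lies on line XD with XP:PD = 4:5 ⇒ P = (0, 4/9)
4. E is the centroid of triangle UDX ⇒ E = (-1/24, 13/24)
5. R is the centroid of triangle UPE ⇒ R = (-1/18, 29/54)
line DR meets PE at G = (-5/96, 163/288)
R = D + t·(G−D) with t = 16/15, so DR:RG = 16/15:-1/15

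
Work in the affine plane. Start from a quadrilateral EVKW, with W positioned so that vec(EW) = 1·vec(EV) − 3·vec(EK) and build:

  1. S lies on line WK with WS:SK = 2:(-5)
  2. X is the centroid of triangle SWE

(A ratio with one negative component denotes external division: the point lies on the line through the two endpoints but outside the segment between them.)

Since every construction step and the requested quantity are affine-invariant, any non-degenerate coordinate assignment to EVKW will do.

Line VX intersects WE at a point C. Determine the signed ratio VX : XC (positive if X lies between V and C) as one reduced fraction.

VX:XC = -29/2

Work in coordinates with E = (0, 0), V = (1, 0), K = (0, 1), W = (1, -3).
1. S lies on line WK with WS:SK = 2:(-5) ⇒ S = (5/3, -17/3)
2. X is the centroid of triangle SWE ⇒ X = (8/9, -26/9)
line VX meets WE at C = (26/29, -78/29)
X = V + t·(C−V) with t = 29/27, so VX:XC = 29/27:-2/27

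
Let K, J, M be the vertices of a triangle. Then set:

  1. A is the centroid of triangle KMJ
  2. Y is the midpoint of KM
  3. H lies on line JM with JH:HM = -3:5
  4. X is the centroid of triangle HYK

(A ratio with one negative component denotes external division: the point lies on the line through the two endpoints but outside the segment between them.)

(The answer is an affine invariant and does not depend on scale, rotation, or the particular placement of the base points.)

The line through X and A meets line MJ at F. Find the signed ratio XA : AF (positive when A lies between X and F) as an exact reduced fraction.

Choose coordinates K = (0, 0), J = (1, 0), M = (0, 1).
1. A is the centroid of triangle KMJ ⇒ A = (1/3, 1/3)
2. Y is the midpoint of KM ⇒ Y = (0, 1/2)
3. H lies on line JM with JH:HM = -3:5 ⇒ H = (5/2, -3/2)
4. X is the centroid of triangle HYK ⇒ X = (5/6, -1/3)
line XA meets MJ at F = (-2/3, 5/3)
A = X + t·(F−X) with t = 1/3, so XA:AF = 1/3:2/3

XA:AF = 1/2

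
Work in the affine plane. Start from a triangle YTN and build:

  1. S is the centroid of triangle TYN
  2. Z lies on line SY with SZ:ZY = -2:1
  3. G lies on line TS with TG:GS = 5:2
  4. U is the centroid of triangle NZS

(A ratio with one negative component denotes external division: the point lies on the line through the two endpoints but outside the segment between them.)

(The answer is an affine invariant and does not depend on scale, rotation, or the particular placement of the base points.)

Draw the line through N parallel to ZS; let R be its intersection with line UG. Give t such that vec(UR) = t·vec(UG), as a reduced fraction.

Set Y = (0, 0), T = (1, 0), N = (0, 1); any affine frame gives the same invariant.
1. S is the centroid of triangle TYN ⇒ S = (1/3, 1/3)
2. Z lies on line SY with SZ:ZY = -2:1 ⇒ Z = (-1/3, -1/3)
3. G lies on line TS with TG:GS = 5:2 ⇒ G = (11/21, 5/21)
4. U is the centroid of triangle NZS ⇒ U = (0, 1/3)
through N parallel to ZS: direction (2/3, 2/3); meets UG at R = (-22/39, 17/39)
R = U + t·(G−U) with t = -14/13

t = -14/13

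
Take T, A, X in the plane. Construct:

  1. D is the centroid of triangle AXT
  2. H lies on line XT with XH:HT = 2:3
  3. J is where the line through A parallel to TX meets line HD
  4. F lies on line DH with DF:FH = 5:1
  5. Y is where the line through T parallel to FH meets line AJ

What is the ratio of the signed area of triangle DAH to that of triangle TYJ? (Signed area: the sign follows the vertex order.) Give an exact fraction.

Set T = (0, 0), A = (1, 0), X = (0, 1); any affine frame gives the same invariant.
1. D is the centroid of triangle AXT ⇒ D = (1/3, 1/3)
2. H lies on line XT with XH:HT = 2:3 ⇒ H = (0, 3/5)
3. J is where the line through A parallel to TX meets line HD ⇒ J = (1, -1/5)
4. F lies on line DH with DF:FH = 5:1 ⇒ F = (1/18, 5/9)
5. Y is where the line through T parallel to FH meets line AJ ⇒ Y = (1, -4/5)
2·[DAH] = 1/15, 2·[TYJ] = 3/5
[DAH]:[TYJ] = 1/15:3/5 = 1/9

[DAH]:[TYJ] = 1/9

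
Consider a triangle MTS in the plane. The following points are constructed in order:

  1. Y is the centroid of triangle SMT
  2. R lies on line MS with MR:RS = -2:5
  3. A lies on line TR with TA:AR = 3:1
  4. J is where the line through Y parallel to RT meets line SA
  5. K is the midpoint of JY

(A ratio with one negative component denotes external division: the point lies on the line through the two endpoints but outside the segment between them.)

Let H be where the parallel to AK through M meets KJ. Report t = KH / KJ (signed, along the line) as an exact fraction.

t = 33/14

Choose coordinates M = (0, 0), T = (1, 0), S = (0, 1).
1. Y is the centroid of triangle SMT ⇒ Y = (1/3, 1/3)
2. R lies on line MS with MR:RS = -2:5 ⇒ R = (0, -2/3)
3. A lies on line TR with TA:AR = 3:1 ⇒ A = (1/4, -1/2)
4. J is where the line through Y parallel to RT meets line SA ⇒ J = (2/15, 1/5)
5. K is the midpoint of JY ⇒ K = (7/30, 4/15)
through M parallel to AK: direction (-1/60, 23/30); meets KJ at H = (-1/420, 23/210)
H = K + t·(J−K) with t = 33/14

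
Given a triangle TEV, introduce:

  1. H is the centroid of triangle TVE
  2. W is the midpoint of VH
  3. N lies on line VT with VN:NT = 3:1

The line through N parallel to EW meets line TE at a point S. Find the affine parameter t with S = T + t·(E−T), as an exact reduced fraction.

Assign T = (0, 0), E = (1, 0), V = (0, 1) — the answer is frame-independent, so this choice is without loss of generality.
1. H is the centroid of triangle TVE ⇒ H = (1/3, 1/3)
2. W is the midpoint of VH ⇒ W = (1/6, 2/3)
3. N lies on line VT with VN:NT = 3:1 ⇒ N = (0, 1/4)
through N parallel to EW: direction (-5/6, 2/3); meets TE at S = (5/16, 0)
S = T + t·(E−T) with t = 5/16

t = 5/16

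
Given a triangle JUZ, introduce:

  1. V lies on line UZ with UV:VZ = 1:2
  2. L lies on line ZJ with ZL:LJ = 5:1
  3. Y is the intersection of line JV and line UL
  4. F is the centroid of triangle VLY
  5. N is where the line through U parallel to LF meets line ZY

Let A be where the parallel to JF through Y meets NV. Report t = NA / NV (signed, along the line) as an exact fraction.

t = 69/49

Assign J = (0, 0), U = (1, 0), Z = (0, 1) — the answer is frame-independent, so this choice is without loss of generality.
1. V lies on line UZ with UV:VZ = 1:2 ⇒ V = (2/3, 1/3)
2. L lies on line ZJ with ZL:LJ = 5:1 ⇒ L = (0, 1/6)
3. Y is the intersection of line JV and line UL ⇒ Y = (1/4, 1/8)
4. F is the centroid of triangle VLY ⇒ F = (11/36, 5/24)
5. N is where the line through U parallel to LF meets line ZY ⇒ N = (5/16, -3/32)
through Y parallel to JF: direction (11/36, 5/24); meets NV at A = (159/196, 199/392)
A = N + t·(V−N) with t = 69/49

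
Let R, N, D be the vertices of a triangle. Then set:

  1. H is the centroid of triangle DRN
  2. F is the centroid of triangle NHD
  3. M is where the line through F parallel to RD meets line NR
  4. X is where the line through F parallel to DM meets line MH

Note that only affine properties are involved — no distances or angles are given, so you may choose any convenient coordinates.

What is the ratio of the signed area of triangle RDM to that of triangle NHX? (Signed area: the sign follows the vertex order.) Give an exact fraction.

[RDM]:[NHX] = 36/65

Work in coordinates with R = (0, 0), N = (1, 0), D = (0, 1).
1. H is the centroid of triangle DRN ⇒ H = (1/3, 1/3)
2. F is the centroid of triangle NHD ⇒ F = (4/9, 4/9)
3. M is where the line through F parallel to RD meets line NR ⇒ M = (4/9, 0)
4. X is where the line through F parallel to DM meets line MH ⇒ X = (-4/27, 16/9)
2·[RDM] = -4/9, 2·[NHX] = -65/81
[RDM]:[NHX] = -4/9:-65/81 = 36/65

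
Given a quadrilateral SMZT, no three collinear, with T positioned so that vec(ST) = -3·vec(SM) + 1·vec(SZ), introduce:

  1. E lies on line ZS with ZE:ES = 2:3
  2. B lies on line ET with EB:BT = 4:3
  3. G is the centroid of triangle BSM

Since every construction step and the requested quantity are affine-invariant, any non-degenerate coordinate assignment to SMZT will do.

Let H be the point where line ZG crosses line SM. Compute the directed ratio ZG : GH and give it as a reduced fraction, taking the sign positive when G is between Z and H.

Choose coordinates S = (0, 0), M = (1, 0), Z = (0, 1), T = (-3, 1).
1. E lies on line ZS with ZE:ES = 2:3 ⇒ E = (0, 3/5)
2. B lies on line ET with EB:BT = 4:3 ⇒ B = (-12/7, 29/35)
3. G is the centroid of triangle BSM ⇒ G = (-5/21, 29/105)
line ZG meets SM at H = (-25/76, 0)
G = Z + t·(H−Z) with t = 76/105, so ZG:GH = 76/105:29/105

ZG:GH = 76/29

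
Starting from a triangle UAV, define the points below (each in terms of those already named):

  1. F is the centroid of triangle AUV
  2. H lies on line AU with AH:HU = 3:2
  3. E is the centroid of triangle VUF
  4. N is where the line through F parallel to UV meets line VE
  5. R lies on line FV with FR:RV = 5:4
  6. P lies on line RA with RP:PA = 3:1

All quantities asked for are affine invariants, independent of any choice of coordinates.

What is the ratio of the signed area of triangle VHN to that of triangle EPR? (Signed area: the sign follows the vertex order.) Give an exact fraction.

[VHN]:[EPR] = -9/5

Choose coordinates U = (0, 0), A = (1, 0), V = (0, 1).
1. F is the centroid of triangle AUV ⇒ F = (1/3, 1/3)
2. H lies on line AU with AH:HU = 3:2 ⇒ H = (2/5, 0)
3. E is the centroid of triangle VUF ⇒ E = (1/9, 4/9)
4. N is where the line through F parallel to UV meets line VE ⇒ N = (1/3, -2/3)
5. R lies on line FV with FR:RV = 5:4 ⇒ R = (4/27, 19/27)
6. P lies on line RA with RP:PA = 3:1 ⇒ P = (85/108, 19/108)
2·[VHN] = -1/3, 2·[EPR] = 5/27
[VHN]:[EPR] = -1/3:5/27 = -9/5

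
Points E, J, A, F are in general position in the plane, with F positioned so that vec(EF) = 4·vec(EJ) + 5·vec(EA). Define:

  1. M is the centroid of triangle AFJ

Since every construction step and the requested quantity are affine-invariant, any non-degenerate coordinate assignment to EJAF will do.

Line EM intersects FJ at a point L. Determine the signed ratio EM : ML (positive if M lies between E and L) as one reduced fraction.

Choose coordinates E = (0, 0), J = (1, 0), A = (0, 1), F = (4, 5).
1. M is the centroid of triangle AFJ ⇒ M = (5/3, 2)
line EM meets FJ at L = (25/7, 30/7)
M = E + t·(L−E) with t = 7/15, so EM:ML = 7/15:8/15

EM:ML = 7/8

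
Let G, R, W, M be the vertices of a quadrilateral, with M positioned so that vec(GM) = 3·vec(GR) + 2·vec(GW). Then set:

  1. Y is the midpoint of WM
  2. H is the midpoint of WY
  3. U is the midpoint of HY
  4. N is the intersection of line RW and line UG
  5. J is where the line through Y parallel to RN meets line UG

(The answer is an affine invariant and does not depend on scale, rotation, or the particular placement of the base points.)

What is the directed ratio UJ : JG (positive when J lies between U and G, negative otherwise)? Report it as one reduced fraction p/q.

Assign G = (0, 0), R = (1, 0), W = (0, 1), M = (3, 2) — the answer is frame-independent, so this choice is without loss of generality.
1. Y is the midpoint of WM ⇒ Y = (3/2, 3/2)
2. H is the midpoint of WY ⇒ H = (3/4, 5/4)
3. U is the midpoint of HY ⇒ U = (9/8, 11/8)
4. N is the intersection of line RW and line UG ⇒ N = (9/20, 11/20)
5. J is where the line through Y parallel to RN meets line UG ⇒ J = (27/20, 33/20)
J = U + t·(G−U) with t = -1/5, so UJ:JG = t:(1−t) = -1/5:6/5

UJ:JG = -1/6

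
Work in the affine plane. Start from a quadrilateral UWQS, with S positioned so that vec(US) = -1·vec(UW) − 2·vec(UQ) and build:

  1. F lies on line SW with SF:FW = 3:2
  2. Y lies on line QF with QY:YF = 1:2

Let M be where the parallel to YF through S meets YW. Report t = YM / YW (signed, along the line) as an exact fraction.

Work in coordinates with U = (0, 0), W = (1, 0), Q = (0, 1), S = (-1, -2).
1. F lies on line SW with SF:FW = 3:2 ⇒ F = (1/5, -4/5)
2. Y lies on line QF with QY:YF = 1:2 ⇒ Y = (1/15, 2/5)
through S parallel to YF: direction (2/15, -6/5); meets YW at M = (-4/3, 1)
M = Y + t·(W−Y) with t = -3/2

t = -3/2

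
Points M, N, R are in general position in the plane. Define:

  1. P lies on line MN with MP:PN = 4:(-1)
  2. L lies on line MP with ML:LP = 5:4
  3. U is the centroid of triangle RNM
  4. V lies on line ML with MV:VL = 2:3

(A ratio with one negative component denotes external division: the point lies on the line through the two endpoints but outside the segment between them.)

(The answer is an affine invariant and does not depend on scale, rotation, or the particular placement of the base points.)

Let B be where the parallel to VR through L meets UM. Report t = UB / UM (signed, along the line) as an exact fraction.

Choose coordinates M = (0, 0), N = (1, 0), R = (0, 1).
1. P lies on line MN with MP:PN = 4:(-1) ⇒ P = (4/3, 0)
2. L lies on line MP with ML:LP = 5:4 ⇒ L = (20/27, 0)
3. U is the centroid of triangle RNM ⇒ U = (1/3, 1/3)
4. V lies on line ML with MV:VL = 2:3 ⇒ V = (8/27, 0)
through L parallel to VR: direction (-8/27, 1); meets UM at B = (4/7, 4/7)
B = U + t·(M−U) with t = -5/7

t = -5/7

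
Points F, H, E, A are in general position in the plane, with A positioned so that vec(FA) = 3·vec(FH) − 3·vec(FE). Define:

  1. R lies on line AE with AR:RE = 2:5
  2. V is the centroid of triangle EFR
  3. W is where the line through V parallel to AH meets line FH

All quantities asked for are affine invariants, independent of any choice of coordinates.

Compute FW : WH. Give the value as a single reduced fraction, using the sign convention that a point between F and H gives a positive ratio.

FW:WH = 11/10

Set F = (0, 0), H = (1, 0), E = (0, 1), A = (3, -3); any affine frame gives the same invariant.
1. R lies on line AE with AR:RE = 2:5 ⇒ R = (15/7, -13/7)
2. V is the centroid of triangle EFR ⇒ V = (5/7, -2/7)
3. W is where the line through V parallel to AH meets line FH ⇒ W = (11/21, 0)
W = F + t·(H−F) with t = 11/21, so FW:WH = t:(1−t) = 11/21:10/21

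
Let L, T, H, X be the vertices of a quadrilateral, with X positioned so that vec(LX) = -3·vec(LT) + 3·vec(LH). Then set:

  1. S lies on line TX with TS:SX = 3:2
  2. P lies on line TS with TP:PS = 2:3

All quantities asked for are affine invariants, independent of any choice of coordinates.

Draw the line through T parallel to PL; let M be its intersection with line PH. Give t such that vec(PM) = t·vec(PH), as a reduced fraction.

Choose coordinates L = (0, 0), T = (1, 0), H = (0, 1), X = (-3, 3).
1. S lies on line TX with TS:SX = 3:2 ⇒ S = (-7/5, 9/5)
2. P lies on line TS with TP:PS = 2:3 ⇒ P = (1/25, 18/25)
through T parallel to PL: direction (-1/25, -18/25); meets PH at M = (19/25, -108/25)
M = P + t·(H−P) with t = -18

t = -18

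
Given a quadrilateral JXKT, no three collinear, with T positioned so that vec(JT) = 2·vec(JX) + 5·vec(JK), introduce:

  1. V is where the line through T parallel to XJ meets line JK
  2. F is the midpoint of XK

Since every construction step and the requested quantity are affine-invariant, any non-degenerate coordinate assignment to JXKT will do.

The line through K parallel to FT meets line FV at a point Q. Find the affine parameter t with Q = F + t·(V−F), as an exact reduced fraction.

t = 1/3

Choose coordinates J = (0, 0), X = (1, 0), K = (0, 1), T = (2, 5).
1. V is where the line through T parallel to XJ meets line JK ⇒ V = (0, 5)
2. F is the midpoint of XK ⇒ F = (1/2, 1/2)
through K parallel to FT: direction (3/2, 9/2); meets FV at Q = (1/3, 2)
Q = F + t·(V−F) with t = 1/3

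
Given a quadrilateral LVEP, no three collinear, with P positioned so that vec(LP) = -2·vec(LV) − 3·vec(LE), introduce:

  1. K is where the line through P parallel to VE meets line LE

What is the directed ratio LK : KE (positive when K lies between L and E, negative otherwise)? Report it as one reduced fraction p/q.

LK:KE = -5/6

Choose coordinates L = (0, 0), V = (1, 0), E = (0, 1), P = (-2, -3).
1. K is where the line through P parallel to VE meets line LE ⇒ K = (0, -5)
K = L + t·(E−L) with t = -5, so LK:KE = t:(1−t) = -5:6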